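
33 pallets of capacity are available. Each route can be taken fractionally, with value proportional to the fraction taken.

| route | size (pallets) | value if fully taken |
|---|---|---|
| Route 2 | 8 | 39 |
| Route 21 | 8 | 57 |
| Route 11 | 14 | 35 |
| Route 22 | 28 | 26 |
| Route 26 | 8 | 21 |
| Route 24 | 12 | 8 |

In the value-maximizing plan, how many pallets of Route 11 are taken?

9

Rank by value-to-size ratio: Route 21 57/8≈7.12, Route 2 39/8≈4.88, Route 26 21/8≈2.62, Route 11 35/14≈2.5, Route 22 26/28≈0.929, Route 24 8/12≈0.667.
Route 21: take in full, 8 pallets for value 57 → 25 left.
All 8 pallets of Route 2 fit (value 39) → 17 remain.
All 8 pallets of Route 26 fit (value 21) → 9 remain.
9 pallets left: a 9/14 share of Route 11 gives 35×9/14 = 22.5.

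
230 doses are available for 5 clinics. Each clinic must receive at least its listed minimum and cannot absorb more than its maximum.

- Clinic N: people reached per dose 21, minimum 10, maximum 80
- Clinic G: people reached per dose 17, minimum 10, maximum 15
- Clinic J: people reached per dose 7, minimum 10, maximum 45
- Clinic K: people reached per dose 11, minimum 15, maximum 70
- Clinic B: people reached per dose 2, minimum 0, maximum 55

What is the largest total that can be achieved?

Meeting every minimum uses 10+10+10+15+0 = 45 doses, leaving 185.
Order the clinics by people reached per dose: Clinic N 21 > Clinic G 17 > Clinic K 11 > Clinic J 7 > Clinic B 2.
Clinic N takes 70 more to reach its cap of 80 → 115 left.
Clinic G takes 5 more to reach its cap of 15 → 110 left.
Clinic K: +55 to 70 (cap) → 55 left.
Clinic J takes 35 more to reach its cap of 45 → 20 left.
Clinic B has room for 55 more but only 20 remain, so it gets 20.
Total = 21×80 + 17×15 + 7×45 + 11×70 + 2×20 = 3060.

3060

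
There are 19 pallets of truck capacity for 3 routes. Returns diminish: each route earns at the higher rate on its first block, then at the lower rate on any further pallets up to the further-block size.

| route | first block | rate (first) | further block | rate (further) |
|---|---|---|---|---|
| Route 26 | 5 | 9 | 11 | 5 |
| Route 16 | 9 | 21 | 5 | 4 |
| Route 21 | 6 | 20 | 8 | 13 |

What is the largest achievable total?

Order all 6 blocks by rate: Route 16/tier1 21 > Route 21/tier1 20 > Route 21/tier2 13 > Route 26/tier1 9 > Route 26/tier2 5 > Route 16/tier2 4.
Route 16 tier1 at 21: fill all 9 ; 10 left.
Route 21 tier1 at 20: fill all 6 ; 4 left.
Route 21/tier2: +4 of 8 at 13; pool empty.
Total = 21×9 + 20×6 + 13×4 = 361.

361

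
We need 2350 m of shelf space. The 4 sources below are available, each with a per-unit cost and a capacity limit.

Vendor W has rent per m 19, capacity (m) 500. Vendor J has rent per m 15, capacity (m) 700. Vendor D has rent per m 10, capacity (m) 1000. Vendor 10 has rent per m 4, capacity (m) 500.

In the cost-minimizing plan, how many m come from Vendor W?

Cheapest first:
Vendor 10 at 4: take all 500 m ; 1850 still needed.
Vendor D at 10: take all 1000 m ; 850 still needed.
Take 700 from Vendor J at 15 ; need 150 more.
Vendor W at 19: take 150 of its 500 ; requirement met.

150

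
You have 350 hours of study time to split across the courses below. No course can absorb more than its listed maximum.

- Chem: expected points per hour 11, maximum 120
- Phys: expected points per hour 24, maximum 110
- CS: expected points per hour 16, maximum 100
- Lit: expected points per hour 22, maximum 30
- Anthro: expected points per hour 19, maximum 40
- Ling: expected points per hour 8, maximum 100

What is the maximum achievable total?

Rank by expected points per hour: Phys 24 > Lit 22 > Anthro 19 > CS 16 > Chem 11 > Ling 8.
Give Phys 110 to hit its cap of 110 — 240 left.
Lit takes 30 to reach its cap of 30 — 210 left.
Anthro: +40 to 40 (cap) — 170 left.
Give CS 100 to hit its cap of 100 — 70 left.
Chem: +70 (room for 120) → 70. Pool exhausted.
Total = 11×70 + 24×110 + 16×100 + 22×30 + 19×40 = 6430.

6430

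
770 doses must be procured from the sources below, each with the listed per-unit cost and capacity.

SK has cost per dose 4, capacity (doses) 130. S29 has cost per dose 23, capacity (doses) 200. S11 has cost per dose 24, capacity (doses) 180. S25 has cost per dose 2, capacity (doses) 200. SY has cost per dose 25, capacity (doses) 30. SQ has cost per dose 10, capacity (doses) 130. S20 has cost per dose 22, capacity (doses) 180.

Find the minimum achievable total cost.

Use sources in increasing cost order.
Take 200 from S25 at 2 — need 570 more.
SK (4): use full 130 — 440 doses to go.
SQ (10): use full 130 — 310 doses to go.
Take 180 from S20 at 22 — need 130 more.
S29 (23): take the remaining 130 — done.
S11, SY: unused.
Cost = 200×2 + 130×4 + 130×10 + 180×22 + 130×23 = 9170.

9170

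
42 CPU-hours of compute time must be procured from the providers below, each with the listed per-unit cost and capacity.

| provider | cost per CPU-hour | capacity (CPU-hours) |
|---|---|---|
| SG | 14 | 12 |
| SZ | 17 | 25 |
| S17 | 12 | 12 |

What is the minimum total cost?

618

Cheapest first:
S17 at 12: take all 12 CPU-hours — 30 still needed.
SG at 14: take all 12 CPU-hours — 18 still needed.
SZ (17): take the remaining 18 — done.
Cost = 12×12 + 12×14 + 18×17 = 618.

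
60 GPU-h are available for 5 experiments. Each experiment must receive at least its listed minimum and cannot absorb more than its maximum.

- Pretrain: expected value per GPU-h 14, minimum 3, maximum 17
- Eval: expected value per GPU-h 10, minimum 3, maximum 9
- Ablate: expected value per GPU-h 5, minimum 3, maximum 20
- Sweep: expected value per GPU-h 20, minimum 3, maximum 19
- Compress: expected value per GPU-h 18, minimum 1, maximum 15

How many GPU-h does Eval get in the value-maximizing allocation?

Meeting every minimum uses 3+3+3+3+1 = 13 GPU-h, leaving 47.
Order the experiments by expected value per GPU-h: Sweep 20 > Compress 18 > Pretrain 14 > Eval 10 > Ablate 5.
Give Sweep 16 more to hit its cap of 19 ; 31 left.
Compress: +14 to 15 (cap) ; 17 left.
Pretrain takes 14 more to reach its cap of 17 ; 3 left.
Only 3 left; Eval takes them to reach 6.

6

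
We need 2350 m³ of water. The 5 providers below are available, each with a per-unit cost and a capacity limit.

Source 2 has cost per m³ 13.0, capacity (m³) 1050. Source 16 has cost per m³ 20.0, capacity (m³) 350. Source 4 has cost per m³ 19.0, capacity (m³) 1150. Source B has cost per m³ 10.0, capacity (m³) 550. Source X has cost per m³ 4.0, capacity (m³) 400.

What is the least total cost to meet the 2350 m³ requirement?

Use providers in increasing cost order.
Take 400 from Source X at 4.0 → need 1950 more.
Take 550 from Source B at 10.0 → need 1400 more.
Take 1050 from Source 2 at 13.0 → need 350 more.
Source 4 at 19.0: take 350 of its 1150 → requirement met.
Source 16: unused.
Cost = 400×4.0 + 550×10.0 + 1050×13.0 + 350×19.0 = 27400.

27400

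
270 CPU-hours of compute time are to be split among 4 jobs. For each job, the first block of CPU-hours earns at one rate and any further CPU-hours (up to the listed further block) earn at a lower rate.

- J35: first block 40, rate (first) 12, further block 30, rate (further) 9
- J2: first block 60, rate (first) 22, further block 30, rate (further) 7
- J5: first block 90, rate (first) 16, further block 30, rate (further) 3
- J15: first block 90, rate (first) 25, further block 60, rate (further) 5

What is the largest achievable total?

Order all 8 blocks by rate: J15/T1 25 > J2/T1 22 > J5/T1 16 > J35/T1 12 > J35/T2 9 > J2/T2 7 > J15/T2 5 > J5/T2 3.
J15/T1 (25): +90 → 180 left.
J2/T1 (22): +60 → 120 left.
J5 T1 at 16: fill all 90 → 30 left.
J35 T1 at 12: only 30 left, fill 30.
Total = 25×90 + 22×60 + 16×90 + 12×30 = 5370.

5370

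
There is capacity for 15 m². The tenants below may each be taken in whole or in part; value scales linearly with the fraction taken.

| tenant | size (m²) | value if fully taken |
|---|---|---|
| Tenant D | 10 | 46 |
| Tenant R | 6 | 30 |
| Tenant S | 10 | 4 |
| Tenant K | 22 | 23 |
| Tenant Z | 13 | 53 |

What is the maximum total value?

Sort by value density: Tenant R 30/6≈5, Tenant D 46/10≈4.6, Tenant Z 53/13≈4.08, Tenant K 23/22≈1.05, Tenant S 4/10≈0.4.
All 6 m² of Tenant R fit (value 30) — 9 remain.
Only 9 m² remain; take 9/10 of Tenant D for value 46×9/10 = 41.4.
Total value = 71.4.

71.4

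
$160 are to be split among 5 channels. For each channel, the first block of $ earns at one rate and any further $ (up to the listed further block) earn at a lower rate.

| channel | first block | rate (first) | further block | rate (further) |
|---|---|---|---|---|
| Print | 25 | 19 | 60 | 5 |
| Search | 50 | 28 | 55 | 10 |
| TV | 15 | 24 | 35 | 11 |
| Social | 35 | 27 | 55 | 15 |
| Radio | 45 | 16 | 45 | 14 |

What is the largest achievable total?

Rank every tier by rate: Search/first 28 > Social/first 27 > TV/first 24 > Print/first 19 > Radio/first 16 > Social/second 15 > Radio/second 14 > TV/second 11 > Search/second 10 > Print/second 5.
Search first at 28: fill all 50 ; 110 left.
Fill Social first block (35 at 27) ; 75 left.
TV first at 24: fill all 15 ; 60 left.
Print first at 19: fill all 25 ; 35 left.
35 remain; put them into Radio first at 16.
Total = 28×50 + 27×35 + 24×15 + 19×25 + 16×35 = 3740.

3740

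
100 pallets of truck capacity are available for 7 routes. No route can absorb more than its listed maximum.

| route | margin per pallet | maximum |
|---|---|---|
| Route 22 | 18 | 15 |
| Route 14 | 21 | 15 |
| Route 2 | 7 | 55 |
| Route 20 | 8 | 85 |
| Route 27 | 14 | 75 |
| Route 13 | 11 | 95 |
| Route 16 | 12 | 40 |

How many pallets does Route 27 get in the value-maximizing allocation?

Highest margin per pallet first: Route 14 21 > Route 22 18 > Route 27 14 > Route 16 12 > Route 13 11 > Route 20 8 > Route 2 7.
Route 14: +15 to 15 (cap) → 85 left.
Give Route 22 15 to hit its cap of 15 → 70 left.
Only 70 left; Route 27 takes them to reach 70.

70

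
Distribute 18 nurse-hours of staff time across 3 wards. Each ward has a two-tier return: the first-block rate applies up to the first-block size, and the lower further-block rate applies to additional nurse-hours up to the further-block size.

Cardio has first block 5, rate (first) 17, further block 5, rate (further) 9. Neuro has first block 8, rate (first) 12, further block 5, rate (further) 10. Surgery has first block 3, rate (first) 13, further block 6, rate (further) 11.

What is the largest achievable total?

Treat each block as its own option and order by rate: Cardio/tier1 17 > Surgery/tier1 13 > Neuro/tier1 12 > Surgery/tier2 11 > Neuro/tier2 10 > Cardio/tier2 9.
Fill Cardio tier1 block (5 at 17) — 13 left.
Surgery tier1 at 13: fill all 3 — 10 left.
Neuro/tier1 (12): +8 — 2 left.
Surgery tier2 at 11: only 2 left, fill 2.
Total = 17×5 + 13×3 + 12×8 + 11×2 = 242.

242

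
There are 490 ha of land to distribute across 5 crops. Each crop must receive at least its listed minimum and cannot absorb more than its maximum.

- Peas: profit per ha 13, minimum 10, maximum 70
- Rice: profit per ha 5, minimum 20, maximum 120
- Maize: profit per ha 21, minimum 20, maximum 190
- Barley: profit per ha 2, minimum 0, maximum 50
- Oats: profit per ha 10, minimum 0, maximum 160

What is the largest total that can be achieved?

Meeting every minimum uses 10+20+20+0+0 = 50 ha, leaving 440.
Order the crops by profit per ha: Maize 21 > Peas 13 > Oats 10 > Rice 5 > Barley 2.
Maize: +170 to 190 (cap) ; 270 left.
Peas: +60 to 70 (cap) ; 210 left.
Oats: +160 to 160 (cap) ; 50 left.
Only 50 left; Rice takes them to reach 70.
Total = 13×70 + 5×70 + 21×190 + 10×160 = 6850.

6850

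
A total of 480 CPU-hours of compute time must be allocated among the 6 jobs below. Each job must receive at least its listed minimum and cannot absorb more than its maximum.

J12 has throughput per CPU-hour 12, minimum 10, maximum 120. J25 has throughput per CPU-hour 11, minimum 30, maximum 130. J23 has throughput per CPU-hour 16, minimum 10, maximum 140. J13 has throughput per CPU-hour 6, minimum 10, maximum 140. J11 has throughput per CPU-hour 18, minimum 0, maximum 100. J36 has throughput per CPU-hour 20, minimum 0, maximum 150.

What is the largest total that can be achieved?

Meeting every minimum uses 10+30+10+10+0+0 = 60 CPU-hours, leaving 420.
Order the jobs by throughput per CPU-hour: J36 20 > J11 18 > J23 16 > J12 12 > J25 11 > J13 6.
J36: +150 to 150 (cap) → 270 left.
J11 takes 100 more to reach its cap of 100 → 170 left.
J23: +130 to 140 (cap) → 40 left.
J12 has room for 110 more but only 40 remain, so it gets 50.
Total = 12×50 + 11×30 + 16×140 + 6×10 + 18×100 + 20×150 = 8030.

8030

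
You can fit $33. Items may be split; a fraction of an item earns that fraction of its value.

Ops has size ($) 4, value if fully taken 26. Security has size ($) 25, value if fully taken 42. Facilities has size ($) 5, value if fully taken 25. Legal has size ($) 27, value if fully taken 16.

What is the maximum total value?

Sort by value density: Ops 26/4≈6.5, Facilities 25/5≈5, Security 42/25≈1.68, Legal 16/27≈0.593.
Ops: take in full, 4 $ for value 26 → 29 left.
Facilities: take in full, 5 $ for value 25 → 24 left.
Only 24 $ remain; take 24/25 of Security for value 42×24/25 = 40.32.
Total value = 91.32.

91.32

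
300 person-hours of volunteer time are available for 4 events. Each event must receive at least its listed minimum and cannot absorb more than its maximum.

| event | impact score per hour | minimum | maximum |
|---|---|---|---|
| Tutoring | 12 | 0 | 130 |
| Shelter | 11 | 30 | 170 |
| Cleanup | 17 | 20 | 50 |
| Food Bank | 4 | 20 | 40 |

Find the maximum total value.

Meeting every minimum uses 0+30+20+20 = 70 person-hours, leaving 230.
Highest impact score per hour first: Cleanup 17 > Tutoring 12 > Shelter 11 > Food Bank 4.
Cleanup takes 30 more to reach its cap of 50 → 200 left.
Tutoring: +130 to 130 (cap) → 70 left.
Shelter has room for 140 more but only 70 remain, so it gets 100.
Total = 12×130 + 11×100 + 17×50 + 4×20 = 3590.

3590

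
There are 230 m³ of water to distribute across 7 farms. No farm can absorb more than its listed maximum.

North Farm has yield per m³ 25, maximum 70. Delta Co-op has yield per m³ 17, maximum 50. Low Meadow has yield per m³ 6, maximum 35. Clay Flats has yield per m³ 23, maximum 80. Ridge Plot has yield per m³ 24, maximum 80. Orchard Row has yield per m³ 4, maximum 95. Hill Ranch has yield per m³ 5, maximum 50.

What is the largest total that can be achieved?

5510

Rank by yield per m³: North Farm 25 > Ridge Plot 24 > Clay Flats 23 > Delta Co-op 17 > Low Meadow 6 > Hill Ranch 5 > Orchard Row 4.
North Farm: +70 to 70 (cap) → 160 left.
Give Ridge Plot 80 to hit its cap of 80 → 80 left.
Clay Flats takes 80 to reach its cap of 80 → 0 left.
Total = 25×70 + 23×80 + 24×80 = 5510.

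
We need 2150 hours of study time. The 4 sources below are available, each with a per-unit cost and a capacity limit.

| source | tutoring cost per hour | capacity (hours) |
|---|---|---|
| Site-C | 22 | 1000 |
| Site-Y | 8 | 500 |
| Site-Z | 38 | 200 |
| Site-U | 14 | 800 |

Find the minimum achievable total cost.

Use sources in increasing cost order.
Take 500 from Site-Y at 8 ; need 1650 more.
Take 800 from Site-U at 14 ; need 850 more.
Take 850 from Site-C at 22 to finish.
Site-Z: unused.
Cost = 500×8 + 800×14 + 850×22 = 33900.

33900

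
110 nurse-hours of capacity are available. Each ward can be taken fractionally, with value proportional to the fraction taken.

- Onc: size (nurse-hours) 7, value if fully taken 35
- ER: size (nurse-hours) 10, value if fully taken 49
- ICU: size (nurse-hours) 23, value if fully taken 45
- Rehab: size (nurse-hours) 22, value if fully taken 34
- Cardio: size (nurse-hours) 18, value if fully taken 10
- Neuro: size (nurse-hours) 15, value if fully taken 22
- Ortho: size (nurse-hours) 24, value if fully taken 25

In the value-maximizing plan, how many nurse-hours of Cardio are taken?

Rank by value-to-size ratio: Onc 35/7≈5, ER 49/10≈4.9, ICU 45/23≈1.96, Rehab 34/22≈1.55, Neuro 22/15≈1.47, Ortho 25/24≈1.04, Cardio 10/18≈0.556.
Onc: take in full, 7 nurse-hours for value 35 → 103 left.
ER: take in full, 10 nurse-hours for value 49 → 93 left.
All 23 nurse-hours of ICU fit (value 45) → 70 remain.
Take all of Rehab (22 nurse-hours, value 34) → 48 nurse-hours left.
All 15 nurse-hours of Neuro fit (value 22) → 33 remain.
Ortho: take in full, 24 nurse-hours for value 25 → 9 left.
9 nurse-hours left: a 9/18 share of Cardio gives 10×9/18 = 5.

9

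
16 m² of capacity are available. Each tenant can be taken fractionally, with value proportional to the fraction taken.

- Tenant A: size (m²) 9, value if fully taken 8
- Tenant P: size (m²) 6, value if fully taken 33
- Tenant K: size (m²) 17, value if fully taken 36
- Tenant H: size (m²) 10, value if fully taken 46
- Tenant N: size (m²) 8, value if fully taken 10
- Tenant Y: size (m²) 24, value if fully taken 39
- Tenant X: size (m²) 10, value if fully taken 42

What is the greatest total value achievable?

Best value per unit of size first: Tenant P 33/6≈5.5, Tenant H 46/10≈4.6, Tenant X 42/10≈4.2, Tenant K 36/17≈2.12, Tenant Y 39/24≈1.62, Tenant N 10/8≈1.25, Tenant A 8/9≈0.889.
Tenant P: take in full, 6 m² for value 33 ; 10 left.
All 10 m² of Tenant H fit (value 46) ; 0 remain.
Total value = 79.

79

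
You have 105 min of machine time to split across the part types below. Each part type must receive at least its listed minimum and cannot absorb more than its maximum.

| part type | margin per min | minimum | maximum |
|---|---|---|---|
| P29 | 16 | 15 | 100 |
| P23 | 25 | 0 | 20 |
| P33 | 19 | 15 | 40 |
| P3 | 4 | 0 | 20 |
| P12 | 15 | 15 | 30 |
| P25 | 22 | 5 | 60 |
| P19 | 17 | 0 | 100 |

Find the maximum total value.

2130

Meeting every minimum uses 15+0+15+0+15+5+0 = 50 min, leaving 55.
Rank by margin per min: P23 25 > P25 22 > P33 19 > P19 17 > P29 16 > P12 15 > P3 4.
P23 takes 20 more to reach its cap of 20 ; 35 left.
Only 35 left; P25 takes them to reach 40.
Total = 16×15 + 25×20 + 19×15 + 15×15 + 22×40 = 2130.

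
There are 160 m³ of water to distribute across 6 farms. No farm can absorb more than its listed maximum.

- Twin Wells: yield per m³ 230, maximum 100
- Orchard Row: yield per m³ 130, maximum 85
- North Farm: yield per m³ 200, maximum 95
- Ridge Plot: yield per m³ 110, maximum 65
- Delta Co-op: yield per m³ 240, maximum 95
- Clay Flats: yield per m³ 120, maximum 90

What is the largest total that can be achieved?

Highest yield per m³ first: Delta Co-op 240 > Twin Wells 230 > North Farm 200 > Orchard Row 130 > Clay Flats 120 > Ridge Plot 110.
Give Delta Co-op 95 to hit its cap of 95 → 65 left.
Twin Wells has room for 100 but only 65 remain, so it gets 65.
Total = 230×65 + 240×95 = 37750.

37750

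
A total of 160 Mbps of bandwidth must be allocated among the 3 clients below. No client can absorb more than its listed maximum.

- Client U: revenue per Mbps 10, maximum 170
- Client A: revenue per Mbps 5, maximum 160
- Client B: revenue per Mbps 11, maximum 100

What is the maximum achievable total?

1700

Rank by revenue per Mbps: Client B 11 > Client U 10 > Client A 5.
Client B takes 100 to reach its cap of 100 — 60 left.
Only 60 left; Client U takes them to reach 60.
Total = 10×60 + 11×100 = 1700.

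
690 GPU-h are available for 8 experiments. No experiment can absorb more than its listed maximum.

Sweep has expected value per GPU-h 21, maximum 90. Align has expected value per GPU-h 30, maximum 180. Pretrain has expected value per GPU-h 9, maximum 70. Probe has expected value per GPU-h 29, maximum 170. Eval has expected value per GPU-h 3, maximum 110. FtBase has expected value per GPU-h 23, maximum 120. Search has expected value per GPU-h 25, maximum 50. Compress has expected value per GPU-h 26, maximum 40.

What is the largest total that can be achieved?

17630

Highest expected value per GPU-h first: Align 30 > Probe 29 > Compress 26 > Search 25 > FtBase 23 > Sweep 21 > Pretrain 9 > Eval 3.
Align: +180 to 180 (cap) ; 510 left.
Give Probe 170 to hit its cap of 170 ; 340 left.
Give Compress 40 to hit its cap of 40 ; 300 left.
Search takes 50 to reach its cap of 50 ; 250 left.
FtBase takes 120 to reach its cap of 120 ; 130 left.
Sweep: +90 to 90 (cap) ; 40 left.
Only 40 left; Pretrain takes them to reach 40.
Total = 21×90 + 30×180 + 9×40 + 29×170 + 23×120 + 25×50 + 26×40 = 17630.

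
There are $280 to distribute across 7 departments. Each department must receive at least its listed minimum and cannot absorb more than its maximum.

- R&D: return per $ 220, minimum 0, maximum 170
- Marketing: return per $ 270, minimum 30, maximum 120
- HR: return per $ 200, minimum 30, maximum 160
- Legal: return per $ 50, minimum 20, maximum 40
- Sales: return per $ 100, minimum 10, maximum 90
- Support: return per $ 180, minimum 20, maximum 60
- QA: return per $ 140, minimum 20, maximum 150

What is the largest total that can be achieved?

60000

Meeting every minimum uses 0+30+30+20+10+20+20 = 130 $, leaving 150.
Order the departments by return per $: Marketing 270 > R&D 220 > HR 200 > Support 180 > QA 140 > Sales 100 > Legal 50.
Marketing: +90 to 120 (cap) → 60 left.
R&D: +60 (room for 170) → 60. Pool exhausted.
Total = 220×60 + 270×120 + 200×30 + 50×20 + 100×10 + 180×20 + 140×20 = 60000.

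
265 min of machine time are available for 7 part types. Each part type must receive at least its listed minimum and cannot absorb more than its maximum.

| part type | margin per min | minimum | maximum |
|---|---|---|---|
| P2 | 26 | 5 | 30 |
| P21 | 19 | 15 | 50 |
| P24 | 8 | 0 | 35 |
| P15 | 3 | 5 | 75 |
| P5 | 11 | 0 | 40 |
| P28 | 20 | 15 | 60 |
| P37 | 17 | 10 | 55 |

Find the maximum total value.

4520

Meeting every minimum uses 5+15+0+5+0+15+10 = 50 min, leaving 215.
Highest margin per min first: P2 26 > P28 20 > P21 19 > P37 17 > P5 11 > P24 8 > P15 3.
Give P2 25 more to hit its cap of 30 — 190 left.
P28: +45 to 60 (cap) — 145 left.
P21 takes 35 more to reach its cap of 50 — 110 left.
P37: +45 to 55 (cap) — 65 left.
P5: +40 to 40 (cap) — 25 left.
Only 25 left; P24 takes them to reach 25.
Total = 26×30 + 19×50 + 8×25 + 3×5 + 11×40 + 20×60 + 17×55 = 4520.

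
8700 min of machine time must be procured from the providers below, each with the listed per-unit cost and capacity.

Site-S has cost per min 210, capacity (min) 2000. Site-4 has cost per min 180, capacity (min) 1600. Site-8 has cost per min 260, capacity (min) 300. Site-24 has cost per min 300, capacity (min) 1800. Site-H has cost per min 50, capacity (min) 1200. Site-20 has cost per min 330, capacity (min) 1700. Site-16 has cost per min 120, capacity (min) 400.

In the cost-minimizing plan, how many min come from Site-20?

Fill from the cheapest provider first.
Site-H (50): use full 1200 ; 7500 min to go.
Site-16 at 120: take all 400 min ; 7100 still needed.
Take 1600 from Site-4 at 180 ; need 5500 more.
Take 2000 from Site-S at 210 ; need 3500 more.
Site-8 (260): use full 300 ; 3200 min to go.
Take 1800 from Site-24 at 300 ; need 1400 more.
Site-20 at 330: take 1400 of its 1700 ; requirement met.

1400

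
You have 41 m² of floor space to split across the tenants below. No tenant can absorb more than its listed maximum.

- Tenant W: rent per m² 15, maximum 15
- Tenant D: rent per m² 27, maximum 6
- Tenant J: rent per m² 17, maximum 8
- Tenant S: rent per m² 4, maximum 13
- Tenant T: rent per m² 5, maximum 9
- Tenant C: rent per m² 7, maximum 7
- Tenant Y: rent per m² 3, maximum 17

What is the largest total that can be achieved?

Rank by rent per m²: Tenant D 27 > Tenant J 17 > Tenant W 15 > Tenant C 7 > Tenant T 5 > Tenant S 4 > Tenant Y 3.
Give Tenant D 6 to hit its cap of 6 ; 35 left.
Tenant J takes 8 to reach its cap of 8 ; 27 left.
Give Tenant W 15 to hit its cap of 15 ; 12 left.
Tenant C takes 7 to reach its cap of 7 ; 5 left.
Tenant T: +5 (room for 9) → 5. Pool exhausted.
Total = 15×15 + 27×6 + 17×8 + 5×5 + 7×7 = 597.

597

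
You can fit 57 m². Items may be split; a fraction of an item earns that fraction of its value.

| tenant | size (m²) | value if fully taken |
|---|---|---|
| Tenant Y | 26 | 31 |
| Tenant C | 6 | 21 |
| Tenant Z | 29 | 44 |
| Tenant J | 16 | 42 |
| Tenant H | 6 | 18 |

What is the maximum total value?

125

Sort by value density: Tenant C 21/6≈3.5, Tenant H 18/6≈3, Tenant J 42/16≈2.62, Tenant Z 44/29≈1.52, Tenant Y 31/26≈1.19.
All 6 m² of Tenant C fit (value 21) — 51 remain.
All 6 m² of Tenant H fit (value 18) — 45 remain.
All 16 m² of Tenant J fit (value 42) — 29 remain.
Tenant Z: take in full, 29 m² for value 44 — 0 left.
Total value = 125.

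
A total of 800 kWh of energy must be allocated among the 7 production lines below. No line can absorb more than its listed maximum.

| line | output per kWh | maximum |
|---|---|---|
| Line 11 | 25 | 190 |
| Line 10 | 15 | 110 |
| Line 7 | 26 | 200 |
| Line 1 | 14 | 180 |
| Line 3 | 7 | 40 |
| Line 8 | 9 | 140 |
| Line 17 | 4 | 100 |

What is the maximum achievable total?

Rank by output per kWh: Line 7 26 > Line 11 25 > Line 10 15 > Line 1 14 > Line 8 9 > Line 3 7 > Line 17 4.
Give Line 7 200 to hit its cap of 200 — 600 left.
Give Line 11 190 to hit its cap of 190 — 410 left.
Give Line 10 110 to hit its cap of 110 — 300 left.
Line 1: +180 to 180 (cap) — 120 left.
Only 120 left; Line 8 takes them to reach 120.
Total = 25×190 + 15×110 + 26×200 + 14×180 + 9×120 = 15200.

15200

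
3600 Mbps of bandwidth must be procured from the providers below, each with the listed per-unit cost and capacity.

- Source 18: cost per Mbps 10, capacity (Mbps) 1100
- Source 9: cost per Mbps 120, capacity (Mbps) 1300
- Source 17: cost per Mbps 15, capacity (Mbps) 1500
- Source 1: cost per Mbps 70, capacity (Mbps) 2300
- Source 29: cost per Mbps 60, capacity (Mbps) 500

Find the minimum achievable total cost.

98500

Use providers in increasing cost order.
Source 18 at 10: take all 1100 Mbps → 2500 still needed.
Take 1500 from Source 17 at 15 → need 1000 more.
Source 29 (60): use full 500 → 500 Mbps to go.
Source 1 at 70: take 500 of its 2300 → requirement met.
Source 9: unused.
Cost = 1100×10 + 1500×15 + 500×60 + 500×70 = 98500.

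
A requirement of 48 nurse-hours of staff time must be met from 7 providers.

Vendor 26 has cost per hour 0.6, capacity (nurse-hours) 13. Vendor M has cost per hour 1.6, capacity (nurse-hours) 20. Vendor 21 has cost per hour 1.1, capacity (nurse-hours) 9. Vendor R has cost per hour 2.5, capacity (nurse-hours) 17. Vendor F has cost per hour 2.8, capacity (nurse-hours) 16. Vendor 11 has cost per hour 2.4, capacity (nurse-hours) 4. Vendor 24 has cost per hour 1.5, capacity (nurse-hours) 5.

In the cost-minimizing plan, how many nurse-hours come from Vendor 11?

Use providers in increasing cost order.
Take 13 from Vendor 26 at 0.6 ; need 35 more.
Vendor 21 at 1.1: take all 9 nurse-hours ; 26 still needed.
Vendor 24 at 1.5: take all 5 nurse-hours ; 21 still needed.
Vendor M at 1.6: take all 20 nurse-hours ; 1 still needed.
Vendor 11 at 2.4: take 1 of its 4 ; requirement met.
Vendor R, Vendor F: unused.

1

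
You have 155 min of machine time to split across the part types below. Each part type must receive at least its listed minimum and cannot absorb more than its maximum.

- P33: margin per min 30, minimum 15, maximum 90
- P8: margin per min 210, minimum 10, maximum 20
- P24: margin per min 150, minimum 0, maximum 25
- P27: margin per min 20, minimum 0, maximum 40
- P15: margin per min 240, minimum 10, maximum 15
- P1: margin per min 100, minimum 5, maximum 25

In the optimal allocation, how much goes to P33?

Meeting every minimum uses 15+10+0+0+10+5 = 40 min, leaving 115.
Highest margin per min first: P15 240 > P8 210 > P24 150 > P1 100 > P33 30 > P27 20.
P15 takes 5 more to reach its cap of 15 — 110 left.
Give P8 10 more to hit its cap of 20 — 100 left.
Give P24 25 more to hit its cap of 25 — 75 left.
P1 takes 20 more to reach its cap of 25 — 55 left.
P33 has room for 75 more but only 55 remain, so it gets 70.

70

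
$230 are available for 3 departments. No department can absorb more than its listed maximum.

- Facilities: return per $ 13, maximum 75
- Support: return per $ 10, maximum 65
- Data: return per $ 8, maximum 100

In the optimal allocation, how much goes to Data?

Highest return per $ first: Facilities 13 > Support 10 > Data 8.
Facilities takes 75 to reach its cap of 75 — 155 left.
Support: +65 to 65 (cap) — 90 left.
Data has room for 100 but only 90 remain, so it gets 90.

90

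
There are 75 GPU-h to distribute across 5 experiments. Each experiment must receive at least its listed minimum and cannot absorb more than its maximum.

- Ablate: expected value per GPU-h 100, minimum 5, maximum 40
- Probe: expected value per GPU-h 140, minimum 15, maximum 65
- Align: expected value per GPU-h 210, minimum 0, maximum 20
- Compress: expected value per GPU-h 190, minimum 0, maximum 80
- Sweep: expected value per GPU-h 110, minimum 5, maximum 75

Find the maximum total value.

Meeting every minimum uses 5+15+0+0+5 = 25 GPU-h, leaving 50.
Highest expected value per GPU-h first: Align 210 > Compress 190 > Probe 140 > Sweep 110 > Ablate 100.
Align takes 20 more to reach its cap of 20 → 30 left.
Only 30 left; Compress takes them to reach 30.
Total = 100×5 + 140×15 + 210×20 + 190×30 + 110×5 = 13050.

13050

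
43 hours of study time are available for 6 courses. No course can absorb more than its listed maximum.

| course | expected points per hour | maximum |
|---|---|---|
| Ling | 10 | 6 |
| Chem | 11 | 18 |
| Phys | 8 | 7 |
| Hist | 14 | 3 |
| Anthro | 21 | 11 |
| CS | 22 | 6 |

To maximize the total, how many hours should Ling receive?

5

Order the courses by expected points per hour: CS 22 > Anthro 21 > Hist 14 > Chem 11 > Ling 10 > Phys 8.
CS takes 6 to reach its cap of 6 — 37 left.
Anthro takes 11 to reach its cap of 11 — 26 left.
Give Hist 3 to hit its cap of 3 — 23 left.
Give Chem 18 to hit its cap of 18 — 5 left.
Only 5 left; Ling takes them to reach 5.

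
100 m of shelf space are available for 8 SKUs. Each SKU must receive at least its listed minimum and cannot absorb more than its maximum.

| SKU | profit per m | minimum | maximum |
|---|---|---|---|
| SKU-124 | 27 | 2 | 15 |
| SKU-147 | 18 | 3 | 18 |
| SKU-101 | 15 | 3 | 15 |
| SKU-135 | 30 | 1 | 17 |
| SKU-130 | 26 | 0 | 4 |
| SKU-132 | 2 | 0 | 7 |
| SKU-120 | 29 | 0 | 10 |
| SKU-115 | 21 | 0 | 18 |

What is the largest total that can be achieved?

2242

Meeting every minimum uses 2+3+3+1+0+0+0+0 = 9 m, leaving 91.
Rank by profit per m: SKU-135 30 > SKU-120 29 > SKU-124 27 > SKU-130 26 > SKU-115 21 > SKU-147 18 > SKU-101 15 > SKU-132 2.
SKU-135: +16 to 17 (cap) — 75 left.
Give SKU-120 10 more to hit its cap of 10 — 65 left.
SKU-124 takes 13 more to reach its cap of 15 — 52 left.
SKU-130: +4 to 4 (cap) — 48 left.
Give SKU-115 18 more to hit its cap of 18 — 30 left.
SKU-147 takes 15 more to reach its cap of 18 — 15 left.
SKU-101: +12 to 15 (cap) — 3 left.
Only 3 left; SKU-132 takes them to reach 3.
Total = 27×15 + 18×18 + 15×15 + 30×17 + 26×4 + 2×3 + 29×10 + 21×18 = 2242.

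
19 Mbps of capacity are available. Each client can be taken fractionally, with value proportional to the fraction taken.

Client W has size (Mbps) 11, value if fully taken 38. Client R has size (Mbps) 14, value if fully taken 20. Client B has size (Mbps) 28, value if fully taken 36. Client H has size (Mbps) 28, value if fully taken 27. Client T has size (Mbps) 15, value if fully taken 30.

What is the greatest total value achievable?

Rank by value-to-size ratio: Client W 38/11≈3.45, Client T 30/15≈2, Client R 20/14≈1.43, Client B 36/28≈1.29, Client H 27/28≈0.964.
All 11 Mbps of Client W fit (value 38) ; 8 remain.
8 Mbps left: a 8/15 share of Client T gives 30×8/15 = 16.
Total value = 54.

54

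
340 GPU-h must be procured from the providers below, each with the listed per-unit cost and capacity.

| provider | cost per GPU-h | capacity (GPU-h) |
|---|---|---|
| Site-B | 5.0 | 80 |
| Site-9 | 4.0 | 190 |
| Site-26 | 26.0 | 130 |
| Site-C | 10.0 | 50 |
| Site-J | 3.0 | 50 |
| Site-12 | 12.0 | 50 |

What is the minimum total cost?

Fill from the cheapest provider first.
Take 50 from Site-J at 3.0 — need 290 more.
Take 190 from Site-9 at 4.0 — need 100 more.
Take 80 from Site-B at 5.0 — need 20 more.
Site-C at 10.0: take 20 of its 50 — requirement met.
Site-12, Site-26: unused.
Cost = 50×3.0 + 190×4.0 + 80×5.0 + 20×10.0 = 1510.

1510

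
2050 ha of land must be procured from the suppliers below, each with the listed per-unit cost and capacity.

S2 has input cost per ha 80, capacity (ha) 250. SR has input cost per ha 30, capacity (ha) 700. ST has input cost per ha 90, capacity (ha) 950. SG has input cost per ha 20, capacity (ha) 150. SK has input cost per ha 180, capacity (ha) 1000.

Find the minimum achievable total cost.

129500

Use suppliers in increasing cost order.
SG (20): use full 150 — 1900 ha to go.
SR at 30: take all 700 ha — 1200 still needed.
S2 (80): use full 250 — 950 ha to go.
Take 950 from ST at 90 — need 0 more.
SK: unused.
Cost = 150×20 + 700×30 + 250×80 + 950×90 = 129500.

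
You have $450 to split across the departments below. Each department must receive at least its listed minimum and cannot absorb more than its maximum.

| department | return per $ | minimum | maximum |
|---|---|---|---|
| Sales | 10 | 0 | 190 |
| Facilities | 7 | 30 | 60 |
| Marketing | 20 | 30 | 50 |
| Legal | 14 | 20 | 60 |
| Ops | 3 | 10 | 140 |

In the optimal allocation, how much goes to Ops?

90

Meeting every minimum uses 0+30+30+20+10 = 90 $, leaving 360.
Order the departments by return per $: Marketing 20 > Legal 14 > Sales 10 > Facilities 7 > Ops 3.
Give Marketing 20 more to hit its cap of 50 ; 340 left.
Give Legal 40 more to hit its cap of 60 ; 300 left.
Give Sales 190 more to hit its cap of 190 ; 110 left.
Give Facilities 30 more to hit its cap of 60 ; 80 left.
Ops has room for 130 more but only 80 remain, so it gets 90.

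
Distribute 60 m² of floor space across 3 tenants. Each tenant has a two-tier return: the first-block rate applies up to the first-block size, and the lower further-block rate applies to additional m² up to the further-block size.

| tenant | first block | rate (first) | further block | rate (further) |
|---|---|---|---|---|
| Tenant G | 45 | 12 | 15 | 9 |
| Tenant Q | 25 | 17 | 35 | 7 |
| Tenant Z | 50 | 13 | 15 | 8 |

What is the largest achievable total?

Order all 6 blocks by rate: Tenant Q/first 17 > Tenant Z/first 13 > Tenant G/first 12 > Tenant G/second 9 > Tenant Z/second 8 > Tenant Q/second 7.
Tenant Q/first (17): +25 → 35 left.
Tenant Z/first: +35 of 50 at 13; pool empty.
Total = 17×25 + 13×35 = 880.

880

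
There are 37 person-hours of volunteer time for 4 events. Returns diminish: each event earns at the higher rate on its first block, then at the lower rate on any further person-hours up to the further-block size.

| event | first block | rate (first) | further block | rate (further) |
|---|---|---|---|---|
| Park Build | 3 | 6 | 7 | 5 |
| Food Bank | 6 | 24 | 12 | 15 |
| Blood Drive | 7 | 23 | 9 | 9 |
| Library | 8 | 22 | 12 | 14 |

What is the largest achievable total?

717

Order all 8 blocks by rate: Food Bank/tier1 24 > Blood Drive/tier1 23 > Library/tier1 22 > Food Bank/tier2 15 > Library/tier2 14 > Blood Drive/tier2 9 > Park Build/tier1 6 > Park Build/tier2 5.
Food Bank tier1 at 24: fill all 6 — 31 left.
Blood Drive tier1 at 23: fill all 7 — 24 left.
Library tier1 at 22: fill all 8 — 16 left.
Food Bank tier2 at 15: fill all 12 — 4 left.
4 remain; put them into Library tier2 at 14.
Total = 24×6 + 23×7 + 22×8 + 15×12 + 14×4 = 717.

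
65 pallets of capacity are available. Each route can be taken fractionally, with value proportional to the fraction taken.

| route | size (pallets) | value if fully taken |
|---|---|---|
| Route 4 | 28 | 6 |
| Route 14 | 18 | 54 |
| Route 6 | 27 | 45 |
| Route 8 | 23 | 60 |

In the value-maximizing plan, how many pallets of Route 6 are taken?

Rank by value-to-size ratio: Route 14 54/18≈3, Route 8 60/23≈2.61, Route 6 45/27≈1.67, Route 4 6/28≈0.214.
Route 14: take in full, 18 pallets for value 54 — 47 left.
All 23 pallets of Route 8 fit (value 60) — 24 remain.
Fill the last 24 pallets with part of Route 6: 24/27 of it earns 40.

24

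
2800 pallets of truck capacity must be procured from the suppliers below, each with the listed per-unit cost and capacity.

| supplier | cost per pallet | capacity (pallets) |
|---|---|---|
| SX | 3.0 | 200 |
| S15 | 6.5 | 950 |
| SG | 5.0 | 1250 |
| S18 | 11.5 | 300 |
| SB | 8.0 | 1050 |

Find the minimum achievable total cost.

16225

Use suppliers in increasing cost order.
SX at 3.0: take all 200 pallets — 2600 still needed.
Take 1250 from SG at 5.0 — need 1350 more.
Take 950 from S15 at 6.5 — need 400 more.
SB at 8.0: take 400 of its 1050 — requirement met.
S18: unused.
Cost = 200×3.0 + 1250×5.0 + 950×6.5 + 400×8.0 = 16225.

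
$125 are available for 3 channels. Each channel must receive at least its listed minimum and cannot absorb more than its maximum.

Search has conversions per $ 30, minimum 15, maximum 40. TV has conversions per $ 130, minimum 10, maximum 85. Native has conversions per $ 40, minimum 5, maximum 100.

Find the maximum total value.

12500

Meeting every minimum uses 15+10+5 = 30 $, leaving 95.
Highest conversions per $ first: TV 130 > Native 40 > Search 30.
TV takes 75 more to reach its cap of 85 → 20 left.
Native: +20 (room for 95) → 25. Pool exhausted.
Total = 30×15 + 130×85 + 40×25 = 12500.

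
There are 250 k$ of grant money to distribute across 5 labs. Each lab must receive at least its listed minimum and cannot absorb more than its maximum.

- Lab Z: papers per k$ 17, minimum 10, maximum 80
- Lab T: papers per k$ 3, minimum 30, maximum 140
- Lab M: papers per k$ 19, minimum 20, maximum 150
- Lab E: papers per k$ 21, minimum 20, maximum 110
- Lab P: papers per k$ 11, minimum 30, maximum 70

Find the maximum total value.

Meeting every minimum uses 10+30+20+20+30 = 110 k$, leaving 140.
Highest papers per k$ first: Lab E 21 > Lab M 19 > Lab Z 17 > Lab P 11 > Lab T 3.
Lab E takes 90 more to reach its cap of 110 → 50 left.
Lab M: +50 (room for 130) → 70. Pool exhausted.
Total = 17×10 + 3×30 + 19×70 + 21×110 + 11×30 = 4230.

4230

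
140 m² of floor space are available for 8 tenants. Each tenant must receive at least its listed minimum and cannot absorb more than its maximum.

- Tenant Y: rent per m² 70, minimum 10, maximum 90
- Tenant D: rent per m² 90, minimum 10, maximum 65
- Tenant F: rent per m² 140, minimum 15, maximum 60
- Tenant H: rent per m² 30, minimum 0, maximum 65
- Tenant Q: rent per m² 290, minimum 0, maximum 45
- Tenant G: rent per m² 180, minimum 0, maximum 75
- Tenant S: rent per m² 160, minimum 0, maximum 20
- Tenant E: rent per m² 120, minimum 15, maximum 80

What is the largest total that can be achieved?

26650

Meeting every minimum uses 10+10+15+0+0+0+0+15 = 50 m², leaving 90.
Rank by rent per m²: Tenant Q 290 > Tenant G 180 > Tenant S 160 > Tenant F 140 > Tenant E 120 > Tenant D 90 > Tenant Y 70 > Tenant H 30.
Give Tenant Q 45 more to hit its cap of 45 ; 45 left.
Tenant G: +45 (room for 75) → 45. Pool exhausted.
Total = 70×10 + 90×10 + 140×15 + 290×45 + 180×45 + 120×15 = 26650.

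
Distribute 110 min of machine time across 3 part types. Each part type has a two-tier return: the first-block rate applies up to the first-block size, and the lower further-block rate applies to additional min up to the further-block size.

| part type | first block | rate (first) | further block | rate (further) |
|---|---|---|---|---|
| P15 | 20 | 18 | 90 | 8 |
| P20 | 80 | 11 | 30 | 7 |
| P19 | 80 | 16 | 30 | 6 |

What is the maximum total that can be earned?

1750

Rank every tier by rate: P15/tier1 18 > P19/tier1 16 > P20/tier1 11 > P15/tier2 8 > P20/tier2 7 > P19/tier2 6.
Fill P15 tier1 block (20 at 18) — 90 left.
Fill P19 tier1 block (80 at 16) — 10 left.
10 remain; put them into P20 tier1 at 11.
Total = 18×20 + 16×80 + 11×10 = 1750.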